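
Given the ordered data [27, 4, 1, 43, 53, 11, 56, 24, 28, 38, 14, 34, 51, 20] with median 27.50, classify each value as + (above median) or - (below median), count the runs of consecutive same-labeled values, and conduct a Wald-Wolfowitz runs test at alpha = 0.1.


Step 1: Compute median = 27.50; label A = above, B = below.
Labels in order: BBBAABABAABAAB  (n_A = 7, n_B = 7)
Step 2: Count runs R = 9.
Step 3: Under H0 (random ordering), E[R] = 2*n_A*n_B/(n_A+n_B) + 1 = 2*7*7/14 + 1 = 8.0000.
        Var[R] = 2*n_A*n_B*(2*n_A*n_B - n_A - n_B) / ((n_A+n_B)^2 * (n_A+n_B-1)) = 8232/2548 = 3.2308.
        SD[R] = 1.7974.
Step 4: Continuity-corrected z = (R - 0.5 - E[R]) / SD[R] = (9 - 0.5 - 8.0000) / 1.7974 = 0.2782.
Step 5: Two-sided p-value via normal approximation = 2*(1 - Phi(|z|)) = 0.780879.
Step 6: alpha = 0.1. fail to reject H0.

R = 9, z = 0.2782, p = 0.780879, fail to reject H0.


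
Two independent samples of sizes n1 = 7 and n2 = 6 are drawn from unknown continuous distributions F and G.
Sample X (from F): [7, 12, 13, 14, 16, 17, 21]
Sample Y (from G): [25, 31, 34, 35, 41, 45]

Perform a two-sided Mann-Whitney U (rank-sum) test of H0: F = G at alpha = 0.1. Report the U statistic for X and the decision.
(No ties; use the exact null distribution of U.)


Step 1: Combine and sort all 13 observations; assign midranks.
sorted (value, group): (7,X), (12,X), (13,X), (14,X), (16,X), (17,X), (21,X), (25,Y), (31,Y), (34,Y), (35,Y), (41,Y), (45,Y)
ranks: 7->1, 12->2, 13->3, 14->4, 16->5, 17->6, 21->7, 25->8, 31->9, 34->10, 35->11, 41->12, 45->13
Step 2: Rank sum for X: R1 = 1 + 2 + 3 + 4 + 5 + 6 + 7 = 28.
Step 3: U_X = R1 - n1(n1+1)/2 = 28 - 7*8/2 = 28 - 28 = 0.
       U_Y = n1*n2 - U_X = 42 - 0 = 42.
Step 4: No ties, so the exact null distribution of U (based on enumerating the C(13,7) = 1716 equally likely rank assignments) gives the two-sided p-value.
Step 5: p-value = 0.001166; compare to alpha = 0.1. reject H0.

U_X = 0, p = 0.001166, reject H0 at alpha = 0.1.


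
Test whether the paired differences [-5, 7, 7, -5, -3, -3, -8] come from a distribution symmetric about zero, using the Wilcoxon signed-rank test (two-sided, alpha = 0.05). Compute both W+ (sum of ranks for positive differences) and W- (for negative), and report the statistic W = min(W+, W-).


Step 1: Drop any zero differences (none here) and take |d_i|.
|d| = [5, 7, 7, 5, 3, 3, 8]
Step 2: Midrank |d_i| (ties get averaged ranks).
ranks: |5|->3.5, |7|->5.5, |7|->5.5, |5|->3.5, |3|->1.5, |3|->1.5, |8|->7
Step 3: Attach original signs; sum ranks with positive sign and with negative sign.
W+ = 5.5 + 5.5 = 11
W- = 3.5 + 3.5 + 1.5 + 1.5 + 7 = 17
(Check: W+ + W- = 28 should equal n(n+1)/2 = 28.)
Step 4: Test statistic W = min(W+, W-) = 11.
Step 5: Ties in |d|, so use the tie-corrected normal approximation.
        E[W] = n(n+1)/4 = 7*8/4 = 14.
        Tie groups: |d|=3 (t=2), |d|=5 (t=2), |d|=7 (t=2); sum(t^3 - t) = 18.
        Var[W] = n(n+1)(2n+1)/24 - sum(t^3-t)/48 = 840/24 - 18/48 = 34.625.
        z = (W - E[W]) / sqrt(Var[W]) = (11 - 14) / 5.8843 = -0.5098.
        Two-sided p = 2*Phi(z) = 0.610170.
Step 6: alpha = 0.05. fail to reject H0.

W+ = 11, W- = 17, W = min = 11, p = 0.610170, fail to reject H0.


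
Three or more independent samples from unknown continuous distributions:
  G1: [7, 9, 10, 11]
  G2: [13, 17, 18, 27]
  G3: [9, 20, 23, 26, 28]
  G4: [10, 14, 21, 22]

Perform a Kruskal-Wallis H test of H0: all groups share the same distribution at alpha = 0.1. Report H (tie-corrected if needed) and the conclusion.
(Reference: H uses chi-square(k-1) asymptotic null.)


Step 1: Combine all N = 17 observations and assign midranks.
sorted (value, group, rank): (7,G1,1), (9,G1,2.5), (9,G3,2.5), (10,G1,4.5), (10,G4,4.5), (11,G1,6), (13,G2,7), (14,G4,8), (17,G2,9), (18,G2,10), (20,G3,11), (21,G4,12), (22,G4,13), (23,G3,14), (26,G3,15), (27,G2,16), (28,G3,17)
Step 2: Sum ranks within each group.
R_1 = 14 (n_1 = 4)
R_2 = 42 (n_2 = 4)
R_3 = 59.5 (n_3 = 5)
R_4 = 37.5 (n_4 = 4)
Step 3: H = 12/(N(N+1)) * sum(R_i^2/n_i) - 3(N+1)
     = 12/(17*18) * (14^2/4 + 42^2/4 + 59.5^2/5 + 37.5^2/4) - 3*18
     = 0.039216 * 1549.61 - 54
     = 6.769118.
Step 4: Ties present; correction factor C = 1 - 12/(17^3 - 17) = 0.997549. Corrected H = 6.769118 / 0.997549 = 6.785749.
Step 5: Under H0, H ~ chi^2(3); p-value = 0.079049.
Step 6: alpha = 0.1. reject H0.

H = 6.7857, df = 3, p = 0.079049, reject H0.


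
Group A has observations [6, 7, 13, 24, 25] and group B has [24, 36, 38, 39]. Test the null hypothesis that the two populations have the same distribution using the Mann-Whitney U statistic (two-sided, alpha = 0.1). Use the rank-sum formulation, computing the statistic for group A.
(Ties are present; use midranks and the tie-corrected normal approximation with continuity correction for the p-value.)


Step 1: Combine and sort all 9 observations; assign midranks.
sorted (value, group): (6,X), (7,X), (13,X), (24,X), (24,Y), (25,X), (36,Y), (38,Y), (39,Y)
ranks: 6->1, 7->2, 13->3, 24->4.5, 24->4.5, 25->6, 36->7, 38->8, 39->9
Step 2: Rank sum for X: R1 = 1 + 2 + 3 + 4.5 + 6 = 16.5.
Step 3: U_X = R1 - n1(n1+1)/2 = 16.5 - 5*6/2 = 16.5 - 15 = 1.5.
       U_Y = n1*n2 - U_X = 20 - 1.5 = 18.5.
Step 4: Ties are present, so use the tie-corrected normal approximation (with continuity correction) for the p-value.
Step 5: p-value = 0.049090; compare to alpha = 0.1. reject H0.

U_X = 1.5, p = 0.049090, reject H0 at alpha = 0.1.


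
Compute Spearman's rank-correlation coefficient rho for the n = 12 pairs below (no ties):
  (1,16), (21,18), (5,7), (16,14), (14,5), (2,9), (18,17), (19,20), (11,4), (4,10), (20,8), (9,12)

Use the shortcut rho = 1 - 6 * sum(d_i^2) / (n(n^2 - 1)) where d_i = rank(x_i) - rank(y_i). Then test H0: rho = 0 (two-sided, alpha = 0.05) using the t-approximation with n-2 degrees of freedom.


Step 1: Rank x and y separately (midranks; no ties here).
rank(x): 1->1, 21->12, 5->4, 16->8, 14->7, 2->2, 18->9, 19->10, 11->6, 4->3, 20->11, 9->5
rank(y): 16->9, 18->11, 7->3, 14->8, 5->2, 9->5, 17->10, 20->12, 4->1, 10->6, 8->4, 12->7
Step 2: d_i = R_x(i) - R_y(i); compute d_i^2.
  (1-9)^2=64, (12-11)^2=1, (4-3)^2=1, (8-8)^2=0, (7-2)^2=25, (2-5)^2=9, (9-10)^2=1, (10-12)^2=4, (6-1)^2=25, (3-6)^2=9, (11-4)^2=49, (5-7)^2=4
sum(d^2) = 192.
Step 3: rho = 1 - 6*192 / (12*(12^2 - 1)) = 1 - 1152/1716 = 0.328671.
Step 4: Under H0, t = rho * sqrt((n-2)/(1-rho^2)) = 1.1005 ~ t(10).
Step 5: Two-sided p-value from the t-distribution with 10 df = 0.296904.
Step 6: alpha = 0.05. fail to reject H0.

rho = 0.3287, p = 0.296904, fail to reject H0 at alpha = 0.05.


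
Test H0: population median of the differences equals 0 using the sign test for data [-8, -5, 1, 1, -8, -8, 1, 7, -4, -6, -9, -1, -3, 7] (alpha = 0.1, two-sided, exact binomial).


Step 1: Discard zero differences. Original n = 14; n_eff = number of nonzero differences = 14.
Nonzero differences (with sign): -8, -5, +1, +1, -8, -8, +1, +7, -4, -6, -9, -1, -3, +7
Step 2: Count signs: positive = 5, negative = 9.
Step 3: Under H0: P(positive) = 0.5, so the number of positives S ~ Bin(14, 0.5).
Step 4: Two-sided exact p-value = sum of Bin(14,0.5) probabilities at or below the observed probability = 0.423950.
Step 5: alpha = 0.1. fail to reject H0.

n_eff = 14, pos = 5, neg = 9, p = 0.423950, fail to reject H0.


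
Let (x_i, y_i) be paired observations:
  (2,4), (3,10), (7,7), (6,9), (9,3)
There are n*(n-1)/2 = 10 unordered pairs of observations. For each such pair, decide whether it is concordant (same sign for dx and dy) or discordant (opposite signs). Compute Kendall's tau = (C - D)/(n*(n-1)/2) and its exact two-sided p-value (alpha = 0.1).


Step 1: Enumerate the 10 unordered pairs (i,j) with i<j and classify each by sign(x_j-x_i) * sign(y_j-y_i).
  (1,2):dx=+1,dy=+6->C; (1,3):dx=+5,dy=+3->C; (1,4):dx=+4,dy=+5->C; (1,5):dx=+7,dy=-1->D
  (2,3):dx=+4,dy=-3->D; (2,4):dx=+3,dy=-1->D; (2,5):dx=+6,dy=-7->D; (3,4):dx=-1,dy=+2->D
  (3,5):dx=+2,dy=-4->D; (4,5):dx=+3,dy=-6->D
Step 2: C = 3, D = 7, total pairs = 10.
Step 3: tau = (C - D)/(n(n-1)/2) = (3 - 7)/10 = -0.400000.
Step 4: Exact two-sided p-value (enumerate n! = 120 permutations of y under H0): p = 0.483333.
Step 5: alpha = 0.1. fail to reject H0.

tau_b = -0.4000 (C=3, D=7), p = 0.483333, fail to reject H0.


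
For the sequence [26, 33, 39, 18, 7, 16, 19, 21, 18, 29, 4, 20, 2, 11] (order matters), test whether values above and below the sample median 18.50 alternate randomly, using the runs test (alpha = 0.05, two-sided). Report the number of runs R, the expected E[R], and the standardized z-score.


Step 1: Compute median = 18.50; label A = above, B = below.
Labels in order: AAABBBAABABABB  (n_A = 7, n_B = 7)
Step 2: Count runs R = 8.
Step 3: Under H0 (random ordering), E[R] = 2*n_A*n_B/(n_A+n_B) + 1 = 2*7*7/14 + 1 = 8.0000.
        Var[R] = 2*n_A*n_B*(2*n_A*n_B - n_A - n_B) / ((n_A+n_B)^2 * (n_A+n_B-1)) = 8232/2548 = 3.2308.
        SD[R] = 1.7974.
Step 4: R = E[R], so z = 0 with no continuity correction.
Step 5: Two-sided p-value via normal approximation = 2*(1 - Phi(|z|)) = 1.000000.
Step 6: alpha = 0.05. fail to reject H0.

R = 8, z = 0.0000, p = 1.000000, fail to reject H0.


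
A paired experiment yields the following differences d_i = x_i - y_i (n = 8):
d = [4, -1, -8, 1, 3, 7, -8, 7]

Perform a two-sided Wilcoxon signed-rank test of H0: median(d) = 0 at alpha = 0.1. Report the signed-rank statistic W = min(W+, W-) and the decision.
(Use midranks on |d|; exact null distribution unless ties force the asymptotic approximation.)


Step 1: Drop any zero differences (none here) and take |d_i|.
|d| = [4, 1, 8, 1, 3, 7, 8, 7]
Step 2: Midrank |d_i| (ties get averaged ranks).
ranks: |4|->4, |1|->1.5, |8|->7.5, |1|->1.5, |3|->3, |7|->5.5, |8|->7.5, |7|->5.5
Step 3: Attach original signs; sum ranks with positive sign and with negative sign.
W+ = 4 + 1.5 + 3 + 5.5 + 5.5 = 19.5
W- = 1.5 + 7.5 + 7.5 = 16.5
(Check: W+ + W- = 36 should equal n(n+1)/2 = 36.)
Step 4: Test statistic W = min(W+, W-) = 16.5.
Step 5: Ties in |d|, so use the tie-corrected normal approximation.
        E[W] = n(n+1)/4 = 8*9/4 = 18.
        Tie groups: |d|=1 (t=2), |d|=7 (t=2), |d|=8 (t=2); sum(t^3 - t) = 18.
        Var[W] = n(n+1)(2n+1)/24 - sum(t^3-t)/48 = 1224/24 - 18/48 = 50.625.
        z = (W - E[W]) / sqrt(Var[W]) = (16.5 - 18) / 7.1151 = -0.2108.
        Two-sided p = 2*Phi(z) = 0.833029.
Step 6: alpha = 0.1. fail to reject H0.

W+ = 19.5, W- = 16.5, W = min = 16.5, p = 0.833029, fail to reject H0.


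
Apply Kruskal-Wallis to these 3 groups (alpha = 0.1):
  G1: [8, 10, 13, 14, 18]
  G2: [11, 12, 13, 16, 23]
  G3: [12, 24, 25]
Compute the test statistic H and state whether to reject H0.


Step 1: Combine all N = 13 observations and assign midranks.
sorted (value, group, rank): (8,G1,1), (10,G1,2), (11,G2,3), (12,G2,4.5), (12,G3,4.5), (13,G1,6.5), (13,G2,6.5), (14,G1,8), (16,G2,9), (18,G1,10), (23,G2,11), (24,G3,12), (25,G3,13)
Step 2: Sum ranks within each group.
R_1 = 27.5 (n_1 = 5)
R_2 = 34 (n_2 = 5)
R_3 = 29.5 (n_3 = 3)
Step 3: H = 12/(N(N+1)) * sum(R_i^2/n_i) - 3(N+1)
     = 12/(13*14) * (27.5^2/5 + 34^2/5 + 29.5^2/3) - 3*14
     = 0.065934 * 672.533 - 42
     = 2.342857.
Step 4: Ties present; correction factor C = 1 - 12/(13^3 - 13) = 0.994505. Corrected H = 2.342857 / 0.994505 = 2.355801.
Step 5: Under H0, H ~ chi^2(2); p-value = 0.307925.
Step 6: alpha = 0.1. fail to reject H0.

H = 2.3558, df = 2, p = 0.307925, fail to reject H0.


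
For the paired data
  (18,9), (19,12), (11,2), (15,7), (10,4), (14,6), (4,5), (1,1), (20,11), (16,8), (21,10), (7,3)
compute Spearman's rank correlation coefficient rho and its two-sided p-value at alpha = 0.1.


Step 1: Rank x and y separately (midranks; no ties here).
rank(x): 18->9, 19->10, 11->5, 15->7, 10->4, 14->6, 4->2, 1->1, 20->11, 16->8, 21->12, 7->3
rank(y): 9->9, 12->12, 2->2, 7->7, 4->4, 6->6, 5->5, 1->1, 11->11, 8->8, 10->10, 3->3
Step 2: d_i = R_x(i) - R_y(i); compute d_i^2.
  (9-9)^2=0, (10-12)^2=4, (5-2)^2=9, (7-7)^2=0, (4-4)^2=0, (6-6)^2=0, (2-5)^2=9, (1-1)^2=0, (11-11)^2=0, (8-8)^2=0, (12-10)^2=4, (3-3)^2=0
sum(d^2) = 26.
Step 3: rho = 1 - 6*26 / (12*(12^2 - 1)) = 1 - 156/1716 = 0.909091.
Step 4: Under H0, t = rho * sqrt((n-2)/(1-rho^2)) = 6.9007 ~ t(10).
Step 5: Two-sided p-value from the t-distribution with 10 df = 0.000042.
Step 6: alpha = 0.1. reject H0.

rho = 0.9091, p = 0.000042, reject H0 at alpha = 0.1.


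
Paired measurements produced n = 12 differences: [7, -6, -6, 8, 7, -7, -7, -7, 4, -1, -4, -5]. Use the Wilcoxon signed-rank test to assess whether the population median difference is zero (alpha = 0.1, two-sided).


Step 1: Drop any zero differences (none here) and take |d_i|.
|d| = [7, 6, 6, 8, 7, 7, 7, 7, 4, 1, 4, 5]
Step 2: Midrank |d_i| (ties get averaged ranks).
ranks: |7|->9, |6|->5.5, |6|->5.5, |8|->12, |7|->9, |7|->9, |7|->9, |7|->9, |4|->2.5, |1|->1, |4|->2.5, |5|->4
Step 3: Attach original signs; sum ranks with positive sign and with negative sign.
W+ = 9 + 12 + 9 + 2.5 = 32.5
W- = 5.5 + 5.5 + 9 + 9 + 9 + 1 + 2.5 + 4 = 45.5
(Check: W+ + W- = 78 should equal n(n+1)/2 = 78.)
Step 4: Test statistic W = min(W+, W-) = 32.5.
Step 5: Ties in |d|, so use the tie-corrected normal approximation.
        E[W] = n(n+1)/4 = 12*13/4 = 39.
        Tie groups: |d|=4 (t=2), |d|=6 (t=2), |d|=7 (t=5); sum(t^3 - t) = 132.
        Var[W] = n(n+1)(2n+1)/24 - sum(t^3-t)/48 = 3900/24 - 132/48 = 159.75.
        z = (W - E[W]) / sqrt(Var[W]) = (32.5 - 39) / 12.6392 = -0.5143.
        Two-sided p = 2*Phi(z) = 0.607062.
Step 6: alpha = 0.1. fail to reject H0.

W+ = 32.5, W- = 45.5, W = min = 32.5, p = 0.607062, fail to reject H0.


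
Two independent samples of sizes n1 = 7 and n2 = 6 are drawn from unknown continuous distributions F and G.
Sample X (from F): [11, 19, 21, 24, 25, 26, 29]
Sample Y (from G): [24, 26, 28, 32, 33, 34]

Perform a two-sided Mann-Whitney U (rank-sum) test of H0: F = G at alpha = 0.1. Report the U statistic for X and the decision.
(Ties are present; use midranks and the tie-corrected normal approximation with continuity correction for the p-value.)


Step 1: Combine and sort all 13 observations; assign midranks.
sorted (value, group): (11,X), (19,X), (21,X), (24,X), (24,Y), (25,X), (26,X), (26,Y), (28,Y), (29,X), (32,Y), (33,Y), (34,Y)
ranks: 11->1, 19->2, 21->3, 24->4.5, 24->4.5, 25->6, 26->7.5, 26->7.5, 28->9, 29->10, 32->11, 33->12, 34->13
Step 2: Rank sum for X: R1 = 1 + 2 + 3 + 4.5 + 6 + 7.5 + 10 = 34.
Step 3: U_X = R1 - n1(n1+1)/2 = 34 - 7*8/2 = 34 - 28 = 6.
       U_Y = n1*n2 - U_X = 42 - 6 = 36.
Step 4: Ties are present, so use the tie-corrected normal approximation (with continuity correction) for the p-value.
Step 5: p-value = 0.037788; compare to alpha = 0.1. reject H0.

U_X = 6, p = 0.037788, reject H0 at alpha = 0.1.


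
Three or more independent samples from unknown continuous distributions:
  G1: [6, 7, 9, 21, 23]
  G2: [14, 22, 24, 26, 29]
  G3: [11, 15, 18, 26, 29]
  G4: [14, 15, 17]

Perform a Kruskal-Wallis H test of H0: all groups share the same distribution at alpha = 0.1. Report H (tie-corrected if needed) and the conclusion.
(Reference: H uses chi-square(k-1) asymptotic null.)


Step 1: Combine all N = 18 observations and assign midranks.
sorted (value, group, rank): (6,G1,1), (7,G1,2), (9,G1,3), (11,G3,4), (14,G2,5.5), (14,G4,5.5), (15,G3,7.5), (15,G4,7.5), (17,G4,9), (18,G3,10), (21,G1,11), (22,G2,12), (23,G1,13), (24,G2,14), (26,G2,15.5), (26,G3,15.5), (29,G2,17.5), (29,G3,17.5)
Step 2: Sum ranks within each group.
R_1 = 30 (n_1 = 5)
R_2 = 64.5 (n_2 = 5)
R_3 = 54.5 (n_3 = 5)
R_4 = 22 (n_4 = 3)
Step 3: H = 12/(N(N+1)) * sum(R_i^2/n_i) - 3(N+1)
     = 12/(18*19) * (30^2/5 + 64.5^2/5 + 54.5^2/5 + 22^2/3) - 3*19
     = 0.035088 * 1767.43 - 57
     = 5.015205.
Step 4: Ties present; correction factor C = 1 - 24/(18^3 - 18) = 0.995872. Corrected H = 5.015205 / 0.995872 = 5.035993.
Step 5: Under H0, H ~ chi^2(3); p-value = 0.169180.
Step 6: alpha = 0.1. fail to reject H0.

H = 5.0360, df = 3, p = 0.169180, fail to reject H0.


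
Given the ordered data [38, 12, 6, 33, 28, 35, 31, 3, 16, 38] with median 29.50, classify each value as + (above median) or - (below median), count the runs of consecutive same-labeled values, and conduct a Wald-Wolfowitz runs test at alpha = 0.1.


Step 1: Compute median = 29.50; label A = above, B = below.
Labels in order: ABBABAABBA  (n_A = 5, n_B = 5)
Step 2: Count runs R = 7.
Step 3: Under H0 (random ordering), E[R] = 2*n_A*n_B/(n_A+n_B) + 1 = 2*5*5/10 + 1 = 6.0000.
        Var[R] = 2*n_A*n_B*(2*n_A*n_B - n_A - n_B) / ((n_A+n_B)^2 * (n_A+n_B-1)) = 2000/900 = 2.2222.
        SD[R] = 1.4907.
Step 4: Continuity-corrected z = (R - 0.5 - E[R]) / SD[R] = (7 - 0.5 - 6.0000) / 1.4907 = 0.3354.
Step 5: Two-sided p-value via normal approximation = 2*(1 - Phi(|z|)) = 0.737316.
Step 6: alpha = 0.1. fail to reject H0.

R = 7, z = 0.3354, p = 0.737316, fail to reject H0.


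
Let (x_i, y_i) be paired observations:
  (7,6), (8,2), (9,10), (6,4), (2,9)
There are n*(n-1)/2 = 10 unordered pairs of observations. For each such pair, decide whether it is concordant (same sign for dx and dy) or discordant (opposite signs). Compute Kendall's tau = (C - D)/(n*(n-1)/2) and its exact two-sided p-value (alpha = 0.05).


Step 1: Enumerate the 10 unordered pairs (i,j) with i<j and classify each by sign(x_j-x_i) * sign(y_j-y_i).
  (1,2):dx=+1,dy=-4->D; (1,3):dx=+2,dy=+4->C; (1,4):dx=-1,dy=-2->C; (1,5):dx=-5,dy=+3->D
  (2,3):dx=+1,dy=+8->C; (2,4):dx=-2,dy=+2->D; (2,5):dx=-6,dy=+7->D; (3,4):dx=-3,dy=-6->C
  (3,5):dx=-7,dy=-1->C; (4,5):dx=-4,dy=+5->D
Step 2: C = 5, D = 5, total pairs = 10.
Step 3: tau = (C - D)/(n(n-1)/2) = (5 - 5)/10 = 0.000000.
Step 4: Exact two-sided p-value (enumerate n! = 120 permutations of y under H0): p = 1.000000.
Step 5: alpha = 0.05. fail to reject H0.

tau_b = 0.0000 (C=5, D=5), p = 1.000000, fail to reject H0.


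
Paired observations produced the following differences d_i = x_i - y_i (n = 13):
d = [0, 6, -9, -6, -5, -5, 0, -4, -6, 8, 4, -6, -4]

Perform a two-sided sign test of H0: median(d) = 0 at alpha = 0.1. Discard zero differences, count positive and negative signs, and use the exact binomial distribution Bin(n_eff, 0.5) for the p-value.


Step 1: Discard zero differences. Original n = 13; n_eff = number of nonzero differences = 11.
Nonzero differences (with sign): +6, -9, -6, -5, -5, -4, -6, +8, +4, -6, -4
Step 2: Count signs: positive = 3, negative = 8.
Step 3: Under H0: P(positive) = 0.5, so the number of positives S ~ Bin(11, 0.5).
Step 4: Two-sided exact p-value = sum of Bin(11,0.5) probabilities at or below the observed probability = 0.226562.
Step 5: alpha = 0.1. fail to reject H0.

n_eff = 11, pos = 3, neg = 8, p = 0.226562, fail to reject H0.


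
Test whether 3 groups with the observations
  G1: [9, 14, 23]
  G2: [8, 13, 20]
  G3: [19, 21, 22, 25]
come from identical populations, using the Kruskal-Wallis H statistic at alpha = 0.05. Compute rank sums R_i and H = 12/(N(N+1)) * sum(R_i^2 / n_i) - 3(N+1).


Step 1: Combine all N = 10 observations and assign midranks.
sorted (value, group, rank): (8,G2,1), (9,G1,2), (13,G2,3), (14,G1,4), (19,G3,5), (20,G2,6), (21,G3,7), (22,G3,8), (23,G1,9), (25,G3,10)
Step 2: Sum ranks within each group.
R_1 = 15 (n_1 = 3)
R_2 = 10 (n_2 = 3)
R_3 = 30 (n_3 = 4)
Step 3: H = 12/(N(N+1)) * sum(R_i^2/n_i) - 3(N+1)
     = 12/(10*11) * (15^2/3 + 10^2/3 + 30^2/4) - 3*11
     = 0.109091 * 333.333 - 33
     = 3.363636.
Step 4: No ties, so H is used without correction.
Step 5: Under H0, H ~ chi^2(2); p-value = 0.186035.
Step 6: alpha = 0.05. fail to reject H0.

H = 3.3636, df = 2, p = 0.186035, fail to reject H0.


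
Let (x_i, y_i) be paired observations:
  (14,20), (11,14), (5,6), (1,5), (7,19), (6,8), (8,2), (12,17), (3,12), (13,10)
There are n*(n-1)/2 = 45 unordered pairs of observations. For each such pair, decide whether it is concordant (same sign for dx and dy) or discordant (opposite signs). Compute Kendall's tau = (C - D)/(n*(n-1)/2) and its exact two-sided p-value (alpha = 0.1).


Step 1: Enumerate the 45 unordered pairs (i,j) with i<j and classify each by sign(x_j-x_i) * sign(y_j-y_i).
  (1,2):dx=-3,dy=-6->C; (1,3):dx=-9,dy=-14->C; (1,4):dx=-13,dy=-15->C; (1,5):dx=-7,dy=-1->C
  (1,6):dx=-8,dy=-12->C; (1,7):dx=-6,dy=-18->C; (1,8):dx=-2,dy=-3->C; (1,9):dx=-11,dy=-8->C
  (1,10):dx=-1,dy=-10->C; (2,3):dx=-6,dy=-8->C; (2,4):dx=-10,dy=-9->C; (2,5):dx=-4,dy=+5->D
  (2,6):dx=-5,dy=-6->C; (2,7):dx=-3,dy=-12->C; (2,8):dx=+1,dy=+3->C; (2,9):dx=-8,dy=-2->C
  (2,10):dx=+2,dy=-4->D; (3,4):dx=-4,dy=-1->C; (3,5):dx=+2,dy=+13->C; (3,6):dx=+1,dy=+2->C
  (3,7):dx=+3,dy=-4->D; (3,8):dx=+7,dy=+11->C; (3,9):dx=-2,dy=+6->D; (3,10):dx=+8,dy=+4->C
  (4,5):dx=+6,dy=+14->C; (4,6):dx=+5,dy=+3->C; (4,7):dx=+7,dy=-3->D; (4,8):dx=+11,dy=+12->C
  (4,9):dx=+2,dy=+7->C; (4,10):dx=+12,dy=+5->C; (5,6):dx=-1,dy=-11->C; (5,7):dx=+1,dy=-17->D
  (5,8):dx=+5,dy=-2->D; (5,9):dx=-4,dy=-7->C; (5,10):dx=+6,dy=-9->D; (6,7):dx=+2,dy=-6->D
  (6,8):dx=+6,dy=+9->C; (6,9):dx=-3,dy=+4->D; (6,10):dx=+7,dy=+2->C; (7,8):dx=+4,dy=+15->C
  (7,9):dx=-5,dy=+10->D; (7,10):dx=+5,dy=+8->C; (8,9):dx=-9,dy=-5->C; (8,10):dx=+1,dy=-7->D
  (9,10):dx=+10,dy=-2->D
Step 2: C = 32, D = 13, total pairs = 45.
Step 3: tau = (C - D)/(n(n-1)/2) = (32 - 13)/45 = 0.422222.
Step 4: Exact two-sided p-value (enumerate n! = 3628800 permutations of y under H0): p = 0.108313.
Step 5: alpha = 0.1. fail to reject H0.

tau_b = 0.4222 (C=32, D=13), p = 0.108313, fail to reject H0.


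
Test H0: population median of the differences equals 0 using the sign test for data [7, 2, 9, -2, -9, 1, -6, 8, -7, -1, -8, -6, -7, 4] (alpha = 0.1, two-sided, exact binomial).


Step 1: Discard zero differences. Original n = 14; n_eff = number of nonzero differences = 14.
Nonzero differences (with sign): +7, +2, +9, -2, -9, +1, -6, +8, -7, -1, -8, -6, -7, +4
Step 2: Count signs: positive = 6, negative = 8.
Step 3: Under H0: P(positive) = 0.5, so the number of positives S ~ Bin(14, 0.5).
Step 4: Two-sided exact p-value = sum of Bin(14,0.5) probabilities at or below the observed probability = 0.790527.
Step 5: alpha = 0.1. fail to reject H0.

n_eff = 14, pos = 6, neg = 8, p = 0.790527, fail to reject H0.


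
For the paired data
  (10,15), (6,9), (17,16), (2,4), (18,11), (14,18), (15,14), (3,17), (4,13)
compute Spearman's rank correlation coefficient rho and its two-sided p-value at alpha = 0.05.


Step 1: Rank x and y separately (midranks; no ties here).
rank(x): 10->5, 6->4, 17->8, 2->1, 18->9, 14->6, 15->7, 3->2, 4->3
rank(y): 15->6, 9->2, 16->7, 4->1, 11->3, 18->9, 14->5, 17->8, 13->4
Step 2: d_i = R_x(i) - R_y(i); compute d_i^2.
  (5-6)^2=1, (4-2)^2=4, (8-7)^2=1, (1-1)^2=0, (9-3)^2=36, (6-9)^2=9, (7-5)^2=4, (2-8)^2=36, (3-4)^2=1
sum(d^2) = 92.
Step 3: rho = 1 - 6*92 / (9*(9^2 - 1)) = 1 - 552/720 = 0.233333.
Step 4: Under H0, t = rho * sqrt((n-2)/(1-rho^2)) = 0.6349 ~ t(7).
Step 5: Two-sided p-value from the t-distribution with 7 df = 0.545699.
Step 6: alpha = 0.05. fail to reject H0.

rho = 0.2333, p = 0.545699, fail to reject H0 at alpha = 0.05.


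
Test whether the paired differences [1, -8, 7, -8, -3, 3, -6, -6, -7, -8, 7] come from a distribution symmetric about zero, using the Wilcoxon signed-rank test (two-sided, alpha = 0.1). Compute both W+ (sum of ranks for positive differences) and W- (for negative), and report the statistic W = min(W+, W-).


Step 1: Drop any zero differences (none here) and take |d_i|.
|d| = [1, 8, 7, 8, 3, 3, 6, 6, 7, 8, 7]
Step 2: Midrank |d_i| (ties get averaged ranks).
ranks: |1|->1, |8|->10, |7|->7, |8|->10, |3|->2.5, |3|->2.5, |6|->4.5, |6|->4.5, |7|->7, |8|->10, |7|->7
Step 3: Attach original signs; sum ranks with positive sign and with negative sign.
W+ = 1 + 7 + 2.5 + 7 = 17.5
W- = 10 + 10 + 2.5 + 4.5 + 4.5 + 7 + 10 = 48.5
(Check: W+ + W- = 66 should equal n(n+1)/2 = 66.)
Step 4: Test statistic W = min(W+, W-) = 17.5.
Step 5: Ties in |d|, so use the tie-corrected normal approximation.
        E[W] = n(n+1)/4 = 11*12/4 = 33.
        Tie groups: |d|=3 (t=2), |d|=6 (t=2), |d|=7 (t=3), |d|=8 (t=3); sum(t^3 - t) = 60.
        Var[W] = n(n+1)(2n+1)/24 - sum(t^3-t)/48 = 3036/24 - 60/48 = 125.25.
        z = (W - E[W]) / sqrt(Var[W]) = (17.5 - 33) / 11.1915 = -1.3850.
        Two-sided p = 2*Phi(z) = 0.166059.
Step 6: alpha = 0.1. fail to reject H0.

W+ = 17.5, W- = 48.5, W = min = 17.5, p = 0.166059, fail to reject H0.


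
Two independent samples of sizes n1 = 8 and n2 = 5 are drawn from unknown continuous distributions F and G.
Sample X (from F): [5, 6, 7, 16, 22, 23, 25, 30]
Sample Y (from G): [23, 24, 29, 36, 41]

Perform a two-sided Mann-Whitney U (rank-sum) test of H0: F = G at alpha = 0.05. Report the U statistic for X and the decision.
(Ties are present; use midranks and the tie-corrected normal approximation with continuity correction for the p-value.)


Step 1: Combine and sort all 13 observations; assign midranks.
sorted (value, group): (5,X), (6,X), (7,X), (16,X), (22,X), (23,X), (23,Y), (24,Y), (25,X), (29,Y), (30,X), (36,Y), (41,Y)
ranks: 5->1, 6->2, 7->3, 16->4, 22->5, 23->6.5, 23->6.5, 24->8, 25->9, 29->10, 30->11, 36->12, 41->13
Step 2: Rank sum for X: R1 = 1 + 2 + 3 + 4 + 5 + 6.5 + 9 + 11 = 41.5.
Step 3: U_X = R1 - n1(n1+1)/2 = 41.5 - 8*9/2 = 41.5 - 36 = 5.5.
       U_Y = n1*n2 - U_X = 40 - 5.5 = 34.5.
Step 4: Ties are present, so use the tie-corrected normal approximation (with continuity correction) for the p-value.
Step 5: p-value = 0.040149; compare to alpha = 0.05. reject H0.

U_X = 5.5, p = 0.040149, reject H0 at alpha = 0.05.


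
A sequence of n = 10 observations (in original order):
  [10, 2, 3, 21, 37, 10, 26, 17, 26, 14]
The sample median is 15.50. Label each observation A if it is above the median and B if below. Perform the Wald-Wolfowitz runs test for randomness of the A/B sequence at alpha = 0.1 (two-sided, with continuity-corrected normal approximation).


Step 1: Compute median = 15.50; label A = above, B = below.
Labels in order: BBBAABAAAB  (n_A = 5, n_B = 5)
Step 2: Count runs R = 5.
Step 3: Under H0 (random ordering), E[R] = 2*n_A*n_B/(n_A+n_B) + 1 = 2*5*5/10 + 1 = 6.0000.
        Var[R] = 2*n_A*n_B*(2*n_A*n_B - n_A - n_B) / ((n_A+n_B)^2 * (n_A+n_B-1)) = 2000/900 = 2.2222.
        SD[R] = 1.4907.
Step 4: Continuity-corrected z = (R + 0.5 - E[R]) / SD[R] = (5 + 0.5 - 6.0000) / 1.4907 = -0.3354.
Step 5: Two-sided p-value via normal approximation = 2*(1 - Phi(|z|)) = 0.737316.
Step 6: alpha = 0.1. fail to reject H0.

R = 5, z = -0.3354, p = 0.737316, fail to reject H0.


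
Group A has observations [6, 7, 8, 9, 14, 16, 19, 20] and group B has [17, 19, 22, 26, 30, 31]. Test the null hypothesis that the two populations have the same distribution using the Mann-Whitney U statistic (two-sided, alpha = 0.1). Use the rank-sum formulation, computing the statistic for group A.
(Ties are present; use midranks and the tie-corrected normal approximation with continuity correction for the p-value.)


Step 1: Combine and sort all 14 observations; assign midranks.
sorted (value, group): (6,X), (7,X), (8,X), (9,X), (14,X), (16,X), (17,Y), (19,X), (19,Y), (20,X), (22,Y), (26,Y), (30,Y), (31,Y)
ranks: 6->1, 7->2, 8->3, 9->4, 14->5, 16->6, 17->7, 19->8.5, 19->8.5, 20->10, 22->11, 26->12, 30->13, 31->14
Step 2: Rank sum for X: R1 = 1 + 2 + 3 + 4 + 5 + 6 + 8.5 + 10 = 39.5.
Step 3: U_X = R1 - n1(n1+1)/2 = 39.5 - 8*9/2 = 39.5 - 36 = 3.5.
       U_Y = n1*n2 - U_X = 48 - 3.5 = 44.5.
Step 4: Ties are present, so use the tie-corrected normal approximation (with continuity correction) for the p-value.
Step 5: p-value = 0.009743; compare to alpha = 0.1. reject H0.

U_X = 3.5, p = 0.009743, reject H0 at alpha = 0.1.


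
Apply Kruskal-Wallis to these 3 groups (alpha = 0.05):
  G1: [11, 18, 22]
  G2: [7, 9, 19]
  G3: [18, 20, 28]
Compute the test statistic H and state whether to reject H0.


Step 1: Combine all N = 9 observations and assign midranks.
sorted (value, group, rank): (7,G2,1), (9,G2,2), (11,G1,3), (18,G1,4.5), (18,G3,4.5), (19,G2,6), (20,G3,7), (22,G1,8), (28,G3,9)
Step 2: Sum ranks within each group.
R_1 = 15.5 (n_1 = 3)
R_2 = 9 (n_2 = 3)
R_3 = 20.5 (n_3 = 3)
Step 3: H = 12/(N(N+1)) * sum(R_i^2/n_i) - 3(N+1)
     = 12/(9*10) * (15.5^2/3 + 9^2/3 + 20.5^2/3) - 3*10
     = 0.133333 * 247.167 - 30
     = 2.955556.
Step 4: Ties present; correction factor C = 1 - 6/(9^3 - 9) = 0.991667. Corrected H = 2.955556 / 0.991667 = 2.980392.
Step 5: Under H0, H ~ chi^2(2); p-value = 0.225328.
Step 6: alpha = 0.05. fail to reject H0.

H = 2.9804, df = 2, p = 0.225328, fail to reject H0.


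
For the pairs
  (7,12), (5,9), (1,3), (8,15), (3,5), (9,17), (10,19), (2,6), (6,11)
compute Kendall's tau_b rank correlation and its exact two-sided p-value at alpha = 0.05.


Step 1: Enumerate the 36 unordered pairs (i,j) with i<j and classify each by sign(x_j-x_i) * sign(y_j-y_i).
  (1,2):dx=-2,dy=-3->C; (1,3):dx=-6,dy=-9->C; (1,4):dx=+1,dy=+3->C; (1,5):dx=-4,dy=-7->C
  (1,6):dx=+2,dy=+5->C; (1,7):dx=+3,dy=+7->C; (1,8):dx=-5,dy=-6->C; (1,9):dx=-1,dy=-1->C
  (2,3):dx=-4,dy=-6->C; (2,4):dx=+3,dy=+6->C; (2,5):dx=-2,dy=-4->C; (2,6):dx=+4,dy=+8->C
  (2,7):dx=+5,dy=+10->C; (2,8):dx=-3,dy=-3->C; (2,9):dx=+1,dy=+2->C; (3,4):dx=+7,dy=+12->C
  (3,5):dx=+2,dy=+2->C; (3,6):dx=+8,dy=+14->C; (3,7):dx=+9,dy=+16->C; (3,8):dx=+1,dy=+3->C
  (3,9):dx=+5,dy=+8->C; (4,5):dx=-5,dy=-10->C; (4,6):dx=+1,dy=+2->C; (4,7):dx=+2,dy=+4->C
  (4,8):dx=-6,dy=-9->C; (4,9):dx=-2,dy=-4->C; (5,6):dx=+6,dy=+12->C; (5,7):dx=+7,dy=+14->C
  (5,8):dx=-1,dy=+1->D; (5,9):dx=+3,dy=+6->C; (6,7):dx=+1,dy=+2->C; (6,8):dx=-7,dy=-11->C
  (6,9):dx=-3,dy=-6->C; (7,8):dx=-8,dy=-13->C; (7,9):dx=-4,dy=-8->C; (8,9):dx=+4,dy=+5->C
Step 2: C = 35, D = 1, total pairs = 36.
Step 3: tau = (C - D)/(n(n-1)/2) = (35 - 1)/36 = 0.944444.
Step 4: Exact two-sided p-value (enumerate n! = 362880 permutations of y under H0): p = 0.000050.
Step 5: alpha = 0.05. reject H0.

tau_b = 0.9444 (C=35, D=1), p = 0.000050, reject H0.


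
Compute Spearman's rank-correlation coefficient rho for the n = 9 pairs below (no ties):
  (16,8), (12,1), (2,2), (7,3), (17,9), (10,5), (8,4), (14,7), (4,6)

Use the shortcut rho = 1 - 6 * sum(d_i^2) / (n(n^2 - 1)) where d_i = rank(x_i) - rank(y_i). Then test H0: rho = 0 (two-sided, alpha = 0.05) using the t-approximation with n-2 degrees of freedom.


Step 1: Rank x and y separately (midranks; no ties here).
rank(x): 16->8, 12->6, 2->1, 7->3, 17->9, 10->5, 8->4, 14->7, 4->2
rank(y): 8->8, 1->1, 2->2, 3->3, 9->9, 5->5, 4->4, 7->7, 6->6
Step 2: d_i = R_x(i) - R_y(i); compute d_i^2.
  (8-8)^2=0, (6-1)^2=25, (1-2)^2=1, (3-3)^2=0, (9-9)^2=0, (5-5)^2=0, (4-4)^2=0, (7-7)^2=0, (2-6)^2=16
sum(d^2) = 42.
Step 3: rho = 1 - 6*42 / (9*(9^2 - 1)) = 1 - 252/720 = 0.650000.
Step 4: Under H0, t = rho * sqrt((n-2)/(1-rho^2)) = 2.2630 ~ t(7).
Step 5: Two-sided p-value from the t-distribution with 7 df = 0.058073.
Step 6: alpha = 0.05. fail to reject H0.

rho = 0.6500, p = 0.058073, fail to reject H0 at alpha = 0.05.


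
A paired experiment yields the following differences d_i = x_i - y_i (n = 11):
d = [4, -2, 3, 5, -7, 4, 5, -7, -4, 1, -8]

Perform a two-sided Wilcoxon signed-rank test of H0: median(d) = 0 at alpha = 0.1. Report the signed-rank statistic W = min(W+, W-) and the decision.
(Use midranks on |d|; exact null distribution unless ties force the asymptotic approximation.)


Step 1: Drop any zero differences (none here) and take |d_i|.
|d| = [4, 2, 3, 5, 7, 4, 5, 7, 4, 1, 8]
Step 2: Midrank |d_i| (ties get averaged ranks).
ranks: |4|->5, |2|->2, |3|->3, |5|->7.5, |7|->9.5, |4|->5, |5|->7.5, |7|->9.5, |4|->5, |1|->1, |8|->11
Step 3: Attach original signs; sum ranks with positive sign and with negative sign.
W+ = 5 + 3 + 7.5 + 5 + 7.5 + 1 = 29
W- = 2 + 9.5 + 9.5 + 5 + 11 = 37
(Check: W+ + W- = 66 should equal n(n+1)/2 = 66.)
Step 4: Test statistic W = min(W+, W-) = 29.
Step 5: Ties in |d|, so use the tie-corrected normal approximation.
        E[W] = n(n+1)/4 = 11*12/4 = 33.
        Tie groups: |d|=4 (t=3), |d|=5 (t=2), |d|=7 (t=2); sum(t^3 - t) = 36.
        Var[W] = n(n+1)(2n+1)/24 - sum(t^3-t)/48 = 3036/24 - 36/48 = 125.75.
        z = (W - E[W]) / sqrt(Var[W]) = (29 - 33) / 11.2138 = -0.3567.
        Two-sided p = 2*Phi(z) = 0.721315.
Step 6: alpha = 0.1. fail to reject H0.

W+ = 29, W- = 37, W = min = 29, p = 0.721315, fail to reject H0.


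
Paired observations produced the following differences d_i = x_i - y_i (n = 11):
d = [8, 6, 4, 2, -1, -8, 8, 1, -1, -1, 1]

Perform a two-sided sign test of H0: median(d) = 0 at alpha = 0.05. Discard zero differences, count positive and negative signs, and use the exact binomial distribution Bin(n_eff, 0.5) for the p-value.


Step 1: Discard zero differences. Original n = 11; n_eff = number of nonzero differences = 11.
Nonzero differences (with sign): +8, +6, +4, +2, -1, -8, +8, +1, -1, -1, +1
Step 2: Count signs: positive = 7, negative = 4.
Step 3: Under H0: P(positive) = 0.5, so the number of positives S ~ Bin(11, 0.5).
Step 4: Two-sided exact p-value = sum of Bin(11,0.5) probabilities at or below the observed probability = 0.548828.
Step 5: alpha = 0.05. fail to reject H0.

n_eff = 11, pos = 7, neg = 4, p = 0.548828, fail to reject H0.


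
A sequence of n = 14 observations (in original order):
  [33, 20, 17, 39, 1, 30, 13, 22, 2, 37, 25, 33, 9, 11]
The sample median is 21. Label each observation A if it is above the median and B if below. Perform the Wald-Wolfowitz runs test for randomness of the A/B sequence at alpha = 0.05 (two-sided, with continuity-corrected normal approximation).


Step 1: Compute median = 21; label A = above, B = below.
Labels in order: ABBABABABAAABB  (n_A = 7, n_B = 7)
Step 2: Count runs R = 10.
Step 3: Under H0 (random ordering), E[R] = 2*n_A*n_B/(n_A+n_B) + 1 = 2*7*7/14 + 1 = 8.0000.
        Var[R] = 2*n_A*n_B*(2*n_A*n_B - n_A - n_B) / ((n_A+n_B)^2 * (n_A+n_B-1)) = 8232/2548 = 3.2308.
        SD[R] = 1.7974.
Step 4: Continuity-corrected z = (R - 0.5 - E[R]) / SD[R] = (10 - 0.5 - 8.0000) / 1.7974 = 0.8345.
Step 5: Two-sided p-value via normal approximation = 2*(1 - Phi(|z|)) = 0.403986.
Step 6: alpha = 0.05. fail to reject H0.

R = 10, z = 0.8345, p = 0.403986, fail to reject H0.


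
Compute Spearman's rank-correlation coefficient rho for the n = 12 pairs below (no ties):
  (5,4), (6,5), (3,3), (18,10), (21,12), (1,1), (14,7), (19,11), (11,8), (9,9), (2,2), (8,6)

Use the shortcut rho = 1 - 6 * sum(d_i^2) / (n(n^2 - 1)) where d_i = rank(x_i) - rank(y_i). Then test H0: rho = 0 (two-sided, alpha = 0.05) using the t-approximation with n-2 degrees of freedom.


Step 1: Rank x and y separately (midranks; no ties here).
rank(x): 5->4, 6->5, 3->3, 18->10, 21->12, 1->1, 14->9, 19->11, 11->8, 9->7, 2->2, 8->6
rank(y): 4->4, 5->5, 3->3, 10->10, 12->12, 1->1, 7->7, 11->11, 8->8, 9->9, 2->2, 6->6
Step 2: d_i = R_x(i) - R_y(i); compute d_i^2.
  (4-4)^2=0, (5-5)^2=0, (3-3)^2=0, (10-10)^2=0, (12-12)^2=0, (1-1)^2=0, (9-7)^2=4, (11-11)^2=0, (8-8)^2=0, (7-9)^2=4, (2-2)^2=0, (6-6)^2=0
sum(d^2) = 8.
Step 3: rho = 1 - 6*8 / (12*(12^2 - 1)) = 1 - 48/1716 = 0.972028.
Step 4: Under H0, t = rho * sqrt((n-2)/(1-rho^2)) = 13.0876 ~ t(10).
Step 5: Two-sided p-value from the t-distribution with 10 df = 0.000000.
Step 6: alpha = 0.05. reject H0.

rho = 0.9720, p = 0.000000, reject H0 at alpha = 0.05.


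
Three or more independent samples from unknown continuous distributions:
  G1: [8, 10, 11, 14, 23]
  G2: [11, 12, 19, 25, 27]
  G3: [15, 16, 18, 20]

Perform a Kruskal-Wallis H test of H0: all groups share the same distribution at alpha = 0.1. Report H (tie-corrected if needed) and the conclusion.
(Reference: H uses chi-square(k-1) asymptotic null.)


Step 1: Combine all N = 14 observations and assign midranks.
sorted (value, group, rank): (8,G1,1), (10,G1,2), (11,G1,3.5), (11,G2,3.5), (12,G2,5), (14,G1,6), (15,G3,7), (16,G3,8), (18,G3,9), (19,G2,10), (20,G3,11), (23,G1,12), (25,G2,13), (27,G2,14)
Step 2: Sum ranks within each group.
R_1 = 24.5 (n_1 = 5)
R_2 = 45.5 (n_2 = 5)
R_3 = 35 (n_3 = 4)
Step 3: H = 12/(N(N+1)) * sum(R_i^2/n_i) - 3(N+1)
     = 12/(14*15) * (24.5^2/5 + 45.5^2/5 + 35^2/4) - 3*15
     = 0.057143 * 840.35 - 45
     = 3.020000.
Step 4: Ties present; correction factor C = 1 - 6/(14^3 - 14) = 0.997802. Corrected H = 3.020000 / 0.997802 = 3.026652.
Step 5: Under H0, H ~ chi^2(2); p-value = 0.220176.
Step 6: alpha = 0.1. fail to reject H0.

H = 3.0267, df = 2, p = 0.220176, fail to reject H0.


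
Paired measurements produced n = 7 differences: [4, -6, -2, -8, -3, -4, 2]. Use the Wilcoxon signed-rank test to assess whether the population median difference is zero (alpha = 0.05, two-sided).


Step 1: Drop any zero differences (none here) and take |d_i|.
|d| = [4, 6, 2, 8, 3, 4, 2]
Step 2: Midrank |d_i| (ties get averaged ranks).
ranks: |4|->4.5, |6|->6, |2|->1.5, |8|->7, |3|->3, |4|->4.5, |2|->1.5
Step 3: Attach original signs; sum ranks with positive sign and with negative sign.
W+ = 4.5 + 1.5 = 6
W- = 6 + 1.5 + 7 + 3 + 4.5 = 22
(Check: W+ + W- = 28 should equal n(n+1)/2 = 28.)
Step 4: Test statistic W = min(W+, W-) = 6.
Step 5: Ties in |d|, so use the tie-corrected normal approximation.
        E[W] = n(n+1)/4 = 7*8/4 = 14.
        Tie groups: |d|=2 (t=2), |d|=4 (t=2); sum(t^3 - t) = 12.
        Var[W] = n(n+1)(2n+1)/24 - sum(t^3-t)/48 = 840/24 - 12/48 = 34.75.
        z = (W - E[W]) / sqrt(Var[W]) = (6 - 14) / 5.8949 = -1.3571.
        Two-sided p = 2*Phi(z) = 0.174749.
Step 6: alpha = 0.05. fail to reject H0.

W+ = 6, W- = 22, W = min = 6, p = 0.174749, fail to reject H0.


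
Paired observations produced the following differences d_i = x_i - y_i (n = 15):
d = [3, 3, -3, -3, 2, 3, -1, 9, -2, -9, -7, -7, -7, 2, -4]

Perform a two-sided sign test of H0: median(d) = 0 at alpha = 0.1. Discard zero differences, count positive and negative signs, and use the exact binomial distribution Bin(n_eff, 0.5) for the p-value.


Step 1: Discard zero differences. Original n = 15; n_eff = number of nonzero differences = 15.
Nonzero differences (with sign): +3, +3, -3, -3, +2, +3, -1, +9, -2, -9, -7, -7, -7, +2, -4
Step 2: Count signs: positive = 6, negative = 9.
Step 3: Under H0: P(positive) = 0.5, so the number of positives S ~ Bin(15, 0.5).
Step 4: Two-sided exact p-value = sum of Bin(15,0.5) probabilities at or below the observed probability = 0.607239.
Step 5: alpha = 0.1. fail to reject H0.

n_eff = 15, pos = 6, neg = 9, p = 0.607239, fail to reject H0.


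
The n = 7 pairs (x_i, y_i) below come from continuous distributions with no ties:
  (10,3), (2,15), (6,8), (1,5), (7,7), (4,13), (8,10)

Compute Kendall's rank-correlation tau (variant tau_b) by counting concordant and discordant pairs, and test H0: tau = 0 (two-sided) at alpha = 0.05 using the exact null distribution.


Step 1: Enumerate the 21 unordered pairs (i,j) with i<j and classify each by sign(x_j-x_i) * sign(y_j-y_i).
  (1,2):dx=-8,dy=+12->D; (1,3):dx=-4,dy=+5->D; (1,4):dx=-9,dy=+2->D; (1,5):dx=-3,dy=+4->D
  (1,6):dx=-6,dy=+10->D; (1,7):dx=-2,dy=+7->D; (2,3):dx=+4,dy=-7->D; (2,4):dx=-1,dy=-10->C
  (2,5):dx=+5,dy=-8->D; (2,6):dx=+2,dy=-2->D; (2,7):dx=+6,dy=-5->D; (3,4):dx=-5,dy=-3->C
  (3,5):dx=+1,dy=-1->D; (3,6):dx=-2,dy=+5->D; (3,7):dx=+2,dy=+2->C; (4,5):dx=+6,dy=+2->C
  (4,6):dx=+3,dy=+8->C; (4,7):dx=+7,dy=+5->C; (5,6):dx=-3,dy=+6->D; (5,7):dx=+1,dy=+3->C
  (6,7):dx=+4,dy=-3->D
Step 2: C = 7, D = 14, total pairs = 21.
Step 3: tau = (C - D)/(n(n-1)/2) = (7 - 14)/21 = -0.333333.
Step 4: Exact two-sided p-value (enumerate n! = 5040 permutations of y under H0): p = 0.381349.
Step 5: alpha = 0.05. fail to reject H0.

tau_b = -0.3333 (C=7, D=14), p = 0.381349, fail to reject H0.


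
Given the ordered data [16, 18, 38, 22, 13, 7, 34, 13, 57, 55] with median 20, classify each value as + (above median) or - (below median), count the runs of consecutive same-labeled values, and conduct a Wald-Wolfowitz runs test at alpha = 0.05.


Step 1: Compute median = 20; label A = above, B = below.
Labels in order: BBAABBABAA  (n_A = 5, n_B = 5)
Step 2: Count runs R = 6.
Step 3: Under H0 (random ordering), E[R] = 2*n_A*n_B/(n_A+n_B) + 1 = 2*5*5/10 + 1 = 6.0000.
        Var[R] = 2*n_A*n_B*(2*n_A*n_B - n_A - n_B) / ((n_A+n_B)^2 * (n_A+n_B-1)) = 2000/900 = 2.2222.
        SD[R] = 1.4907.
Step 4: R = E[R], so z = 0 with no continuity correction.
Step 5: Two-sided p-value via normal approximation = 2*(1 - Phi(|z|)) = 1.000000.
Step 6: alpha = 0.05. fail to reject H0.

R = 6, z = 0.0000, p = 1.000000, fail to reject H0.


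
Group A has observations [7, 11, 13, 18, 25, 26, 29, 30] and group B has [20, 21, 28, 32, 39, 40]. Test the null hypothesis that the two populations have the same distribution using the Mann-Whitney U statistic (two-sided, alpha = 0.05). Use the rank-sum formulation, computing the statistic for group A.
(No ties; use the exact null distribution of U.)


Step 1: Combine and sort all 14 observations; assign midranks.
sorted (value, group): (7,X), (11,X), (13,X), (18,X), (20,Y), (21,Y), (25,X), (26,X), (28,Y), (29,X), (30,X), (32,Y), (39,Y), (40,Y)
ranks: 7->1, 11->2, 13->3, 18->4, 20->5, 21->6, 25->7, 26->8, 28->9, 29->10, 30->11, 32->12, 39->13, 40->14
Step 2: Rank sum for X: R1 = 1 + 2 + 3 + 4 + 7 + 8 + 10 + 11 = 46.
Step 3: U_X = R1 - n1(n1+1)/2 = 46 - 8*9/2 = 46 - 36 = 10.
       U_Y = n1*n2 - U_X = 48 - 10 = 38.
Step 4: No ties, so the exact null distribution of U (based on enumerating the C(14,8) = 3003 equally likely rank assignments) gives the two-sided p-value.
Step 5: p-value = 0.081252; compare to alpha = 0.05. fail to reject H0.

U_X = 10, p = 0.081252, fail to reject H0 at alpha = 0.05.
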